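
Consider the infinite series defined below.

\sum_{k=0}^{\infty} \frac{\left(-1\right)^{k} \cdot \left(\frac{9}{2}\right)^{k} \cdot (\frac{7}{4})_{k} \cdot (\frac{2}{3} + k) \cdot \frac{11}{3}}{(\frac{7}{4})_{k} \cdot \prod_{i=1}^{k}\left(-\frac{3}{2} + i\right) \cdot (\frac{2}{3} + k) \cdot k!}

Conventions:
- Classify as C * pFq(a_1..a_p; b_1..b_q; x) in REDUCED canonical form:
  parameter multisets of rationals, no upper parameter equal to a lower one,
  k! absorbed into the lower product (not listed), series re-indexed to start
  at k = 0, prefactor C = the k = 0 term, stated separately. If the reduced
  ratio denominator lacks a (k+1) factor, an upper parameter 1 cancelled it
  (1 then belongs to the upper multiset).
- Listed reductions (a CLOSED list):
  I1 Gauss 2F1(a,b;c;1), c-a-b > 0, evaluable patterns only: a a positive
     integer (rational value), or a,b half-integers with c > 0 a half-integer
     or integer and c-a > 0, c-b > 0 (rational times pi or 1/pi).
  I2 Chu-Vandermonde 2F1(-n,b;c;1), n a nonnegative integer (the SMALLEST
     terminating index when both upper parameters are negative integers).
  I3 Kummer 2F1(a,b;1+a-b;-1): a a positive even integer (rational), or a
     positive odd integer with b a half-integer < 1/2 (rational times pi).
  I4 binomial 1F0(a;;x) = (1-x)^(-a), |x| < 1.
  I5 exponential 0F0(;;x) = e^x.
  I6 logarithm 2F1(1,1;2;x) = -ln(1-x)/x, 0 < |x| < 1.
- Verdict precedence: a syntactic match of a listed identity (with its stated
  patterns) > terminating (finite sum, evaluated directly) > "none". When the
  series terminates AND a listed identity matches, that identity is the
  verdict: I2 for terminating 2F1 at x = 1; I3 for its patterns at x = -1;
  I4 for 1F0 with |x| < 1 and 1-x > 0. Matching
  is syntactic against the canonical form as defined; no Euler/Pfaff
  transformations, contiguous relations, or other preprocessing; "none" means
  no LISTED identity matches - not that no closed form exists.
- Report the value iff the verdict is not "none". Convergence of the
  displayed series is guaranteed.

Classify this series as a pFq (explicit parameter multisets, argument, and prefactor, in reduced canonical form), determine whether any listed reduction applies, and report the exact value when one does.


At argument -\frac{9}{2}: a 0F1 with upper {-}, lower {-\frac{1}{2}}, scaled by C = \frac{11}{3}. Verdict: none - at argument -\frac{9}{2} the multisets {-} ; {-\frac{1}{2}} match no listed identity.

Structural cue: x = -\frac{9}{2} and the lower running product (C = 11/3, x = -9/2) is a rising factorial.
Step ratio: r(k) = -\frac{9}{2} * 1 / [(k-\frac{1}{2}) (k+1)] - poly over poly, x = -\frac{9}{2} from leading terms; C = \frac{11}{3} at k = 0.


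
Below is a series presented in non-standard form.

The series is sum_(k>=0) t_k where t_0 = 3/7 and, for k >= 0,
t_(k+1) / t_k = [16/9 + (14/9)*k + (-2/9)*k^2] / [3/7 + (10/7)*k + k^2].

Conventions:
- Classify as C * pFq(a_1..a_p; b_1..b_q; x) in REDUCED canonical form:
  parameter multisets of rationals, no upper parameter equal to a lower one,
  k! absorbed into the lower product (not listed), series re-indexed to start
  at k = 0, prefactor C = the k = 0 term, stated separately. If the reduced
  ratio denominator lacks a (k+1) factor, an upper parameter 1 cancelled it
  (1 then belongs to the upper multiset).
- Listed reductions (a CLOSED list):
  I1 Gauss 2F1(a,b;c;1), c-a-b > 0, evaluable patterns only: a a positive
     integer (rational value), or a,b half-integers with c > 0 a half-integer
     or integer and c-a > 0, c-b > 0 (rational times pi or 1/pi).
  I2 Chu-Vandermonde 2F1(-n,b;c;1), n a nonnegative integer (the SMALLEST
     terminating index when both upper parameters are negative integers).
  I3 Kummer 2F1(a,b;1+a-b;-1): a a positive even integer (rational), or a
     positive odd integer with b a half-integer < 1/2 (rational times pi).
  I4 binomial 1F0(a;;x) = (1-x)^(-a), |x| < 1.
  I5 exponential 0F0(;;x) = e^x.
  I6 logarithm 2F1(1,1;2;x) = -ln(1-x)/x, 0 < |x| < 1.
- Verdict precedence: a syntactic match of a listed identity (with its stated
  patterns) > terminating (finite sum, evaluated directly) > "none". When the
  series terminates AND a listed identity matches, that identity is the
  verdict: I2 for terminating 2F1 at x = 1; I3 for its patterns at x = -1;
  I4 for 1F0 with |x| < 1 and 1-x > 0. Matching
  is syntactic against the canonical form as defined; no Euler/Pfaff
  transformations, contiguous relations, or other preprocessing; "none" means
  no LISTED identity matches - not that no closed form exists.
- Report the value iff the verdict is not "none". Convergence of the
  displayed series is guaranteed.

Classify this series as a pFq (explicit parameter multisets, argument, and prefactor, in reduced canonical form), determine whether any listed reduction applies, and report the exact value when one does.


The series (x = -2/9) is 2F1: upper {-8, 1}, lower {3/7}, prefactor 3/7. Verdict: terminating. (-8)_k vanishes past k = 8, leaving a 9-term sum, computed directly. Value: 662200915570289/117670321142829.

The tell: t_0 = 3/7 here, and roots of the ratio polynomials (prefactor 3/7) are the negated parameters.
Step ratio: r(k) = (-2/9) * (k-8) (k+1) / [(k+3/7) (k+1)] - rational; roots negated = parameters, x = (-2/9), C = 3/7.


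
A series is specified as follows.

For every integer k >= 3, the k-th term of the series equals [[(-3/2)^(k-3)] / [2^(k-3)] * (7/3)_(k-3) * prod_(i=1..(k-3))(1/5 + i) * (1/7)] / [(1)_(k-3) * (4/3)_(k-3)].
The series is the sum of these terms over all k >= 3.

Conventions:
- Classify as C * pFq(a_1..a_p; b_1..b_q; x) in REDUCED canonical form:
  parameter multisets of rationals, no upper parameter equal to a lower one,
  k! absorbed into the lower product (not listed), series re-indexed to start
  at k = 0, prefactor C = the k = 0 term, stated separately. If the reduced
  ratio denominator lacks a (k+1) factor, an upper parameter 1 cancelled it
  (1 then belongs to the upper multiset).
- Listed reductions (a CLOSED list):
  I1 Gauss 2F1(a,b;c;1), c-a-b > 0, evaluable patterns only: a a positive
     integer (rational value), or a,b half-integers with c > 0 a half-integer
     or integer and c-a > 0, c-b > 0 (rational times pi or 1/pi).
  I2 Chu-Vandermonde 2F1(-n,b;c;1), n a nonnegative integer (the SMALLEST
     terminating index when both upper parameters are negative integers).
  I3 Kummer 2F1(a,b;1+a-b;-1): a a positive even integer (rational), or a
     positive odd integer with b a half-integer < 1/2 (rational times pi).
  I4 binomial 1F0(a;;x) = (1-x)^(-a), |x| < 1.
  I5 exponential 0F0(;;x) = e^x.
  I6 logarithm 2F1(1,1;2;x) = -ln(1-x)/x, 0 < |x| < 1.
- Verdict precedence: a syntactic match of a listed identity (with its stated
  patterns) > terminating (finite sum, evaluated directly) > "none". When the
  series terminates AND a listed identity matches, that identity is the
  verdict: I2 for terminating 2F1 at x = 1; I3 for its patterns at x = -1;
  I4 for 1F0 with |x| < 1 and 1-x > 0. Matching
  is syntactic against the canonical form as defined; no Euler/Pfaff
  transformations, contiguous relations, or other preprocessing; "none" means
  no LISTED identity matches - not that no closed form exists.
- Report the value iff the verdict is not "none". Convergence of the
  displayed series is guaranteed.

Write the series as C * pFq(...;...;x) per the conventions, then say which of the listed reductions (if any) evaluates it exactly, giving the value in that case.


Key step: t_0 = 1/7 here, and the running product (C = 1/7) telescopes to a rising factorial.
Consecutive-term ratio: r(k) = (-3/4) * (k+6/5) (k+7/3) / [(k+4/3) (k+1)] ; factor over Q: parameters, x = (-3/4), and C = 1/7.

Classification (C = 1/7): 2F1 with upper {6/5, 7/3}, lower {4/3}, argument x = -3/4. Verdict: none - this 2F1 at x = -3/4 matches no listed pattern, and upper {6/5, 7/3} holds no stopper.


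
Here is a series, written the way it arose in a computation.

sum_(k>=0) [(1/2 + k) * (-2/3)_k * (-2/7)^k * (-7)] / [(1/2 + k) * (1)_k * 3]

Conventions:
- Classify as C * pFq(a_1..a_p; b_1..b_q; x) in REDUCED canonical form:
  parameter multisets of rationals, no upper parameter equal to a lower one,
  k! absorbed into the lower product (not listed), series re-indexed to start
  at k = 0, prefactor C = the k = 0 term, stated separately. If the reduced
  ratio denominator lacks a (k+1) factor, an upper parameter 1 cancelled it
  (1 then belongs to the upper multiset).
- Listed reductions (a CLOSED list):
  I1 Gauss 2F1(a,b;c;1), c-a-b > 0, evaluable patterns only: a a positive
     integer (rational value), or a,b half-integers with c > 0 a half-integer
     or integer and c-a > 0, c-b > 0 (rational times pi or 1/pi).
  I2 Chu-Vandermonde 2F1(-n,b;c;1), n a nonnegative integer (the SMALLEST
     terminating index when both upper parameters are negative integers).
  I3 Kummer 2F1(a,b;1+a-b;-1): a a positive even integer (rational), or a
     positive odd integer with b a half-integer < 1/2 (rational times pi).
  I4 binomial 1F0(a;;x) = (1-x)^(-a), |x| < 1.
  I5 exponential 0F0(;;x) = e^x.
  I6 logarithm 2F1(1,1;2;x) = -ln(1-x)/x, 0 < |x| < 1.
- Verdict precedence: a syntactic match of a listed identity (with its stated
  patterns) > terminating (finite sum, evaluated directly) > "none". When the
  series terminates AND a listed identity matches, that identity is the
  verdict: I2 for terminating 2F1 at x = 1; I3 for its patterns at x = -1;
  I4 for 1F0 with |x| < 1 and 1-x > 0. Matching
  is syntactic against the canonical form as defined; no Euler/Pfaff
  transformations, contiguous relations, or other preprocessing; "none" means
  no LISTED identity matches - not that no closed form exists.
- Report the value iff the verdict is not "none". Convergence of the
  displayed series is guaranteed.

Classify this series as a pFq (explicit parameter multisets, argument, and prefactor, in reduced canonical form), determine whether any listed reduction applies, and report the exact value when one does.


Classification (C = -7/3): 1F0 with upper {-2/3}, lower {-}, argument x = -2/7. Verdict at x = -2/7: the binomial series (I4) matches (the 1F0 binomial series: exponent 2/3, x = -2/7). Its exact value is (-7/3) * (9/7)^(2/3).

The tell: x = (-2/7) and k + 1/2 divides numerator and denominator alike; prefactor -7/3 after cancelling.
Adjacent-term ratio: r(k) = (-2/7) * (k-2/3) / [(k+1)] - rational in k, leading ratio (-2/7); with t_0 = -7/3, classification follows.


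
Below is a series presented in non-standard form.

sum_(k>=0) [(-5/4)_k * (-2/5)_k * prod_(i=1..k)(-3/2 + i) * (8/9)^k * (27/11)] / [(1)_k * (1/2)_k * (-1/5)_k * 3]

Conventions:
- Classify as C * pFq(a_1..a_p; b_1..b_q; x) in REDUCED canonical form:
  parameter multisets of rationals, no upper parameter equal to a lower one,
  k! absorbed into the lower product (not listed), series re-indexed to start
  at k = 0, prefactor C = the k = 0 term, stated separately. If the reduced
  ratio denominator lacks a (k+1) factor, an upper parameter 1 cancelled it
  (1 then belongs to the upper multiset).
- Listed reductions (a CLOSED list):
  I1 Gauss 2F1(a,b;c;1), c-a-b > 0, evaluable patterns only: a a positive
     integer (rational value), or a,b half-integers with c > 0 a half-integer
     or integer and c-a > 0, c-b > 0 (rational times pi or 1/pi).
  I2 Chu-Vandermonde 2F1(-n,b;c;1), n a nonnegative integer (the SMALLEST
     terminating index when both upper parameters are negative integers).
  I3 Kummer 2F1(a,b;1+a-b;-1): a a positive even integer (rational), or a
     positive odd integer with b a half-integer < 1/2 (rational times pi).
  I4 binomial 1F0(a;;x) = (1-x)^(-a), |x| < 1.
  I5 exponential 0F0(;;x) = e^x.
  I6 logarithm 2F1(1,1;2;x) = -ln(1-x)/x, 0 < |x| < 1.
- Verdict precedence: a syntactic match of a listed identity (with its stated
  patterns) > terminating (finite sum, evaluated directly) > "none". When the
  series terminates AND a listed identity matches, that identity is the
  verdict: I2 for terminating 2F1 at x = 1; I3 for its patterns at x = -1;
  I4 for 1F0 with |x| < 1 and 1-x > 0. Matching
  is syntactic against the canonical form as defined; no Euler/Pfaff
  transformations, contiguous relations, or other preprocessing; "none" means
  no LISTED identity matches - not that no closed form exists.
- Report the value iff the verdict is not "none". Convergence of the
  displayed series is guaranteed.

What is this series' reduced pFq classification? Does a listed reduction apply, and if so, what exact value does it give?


Canonical form: C = 9/11 times 3F2 with upper {-5/4, -1/2, -2/5}, lower {-1/5, 1/2}, x = 8/9. Verdict: none here - no I1-I6 shape fits x = 8/9 with lower {-1/5, 1/2}.

Key observation: x = (8/9) and (1)_k (prefactor 9/11) is k! itself.
Step ratio: r(k) = (8/9) * (k-5/4) (k-1/2) (k-2/5) / [(k-1/5) (k+1/2) (k+1)] ; factor over Q: parameters, x = (8/9), and C = 9/11.


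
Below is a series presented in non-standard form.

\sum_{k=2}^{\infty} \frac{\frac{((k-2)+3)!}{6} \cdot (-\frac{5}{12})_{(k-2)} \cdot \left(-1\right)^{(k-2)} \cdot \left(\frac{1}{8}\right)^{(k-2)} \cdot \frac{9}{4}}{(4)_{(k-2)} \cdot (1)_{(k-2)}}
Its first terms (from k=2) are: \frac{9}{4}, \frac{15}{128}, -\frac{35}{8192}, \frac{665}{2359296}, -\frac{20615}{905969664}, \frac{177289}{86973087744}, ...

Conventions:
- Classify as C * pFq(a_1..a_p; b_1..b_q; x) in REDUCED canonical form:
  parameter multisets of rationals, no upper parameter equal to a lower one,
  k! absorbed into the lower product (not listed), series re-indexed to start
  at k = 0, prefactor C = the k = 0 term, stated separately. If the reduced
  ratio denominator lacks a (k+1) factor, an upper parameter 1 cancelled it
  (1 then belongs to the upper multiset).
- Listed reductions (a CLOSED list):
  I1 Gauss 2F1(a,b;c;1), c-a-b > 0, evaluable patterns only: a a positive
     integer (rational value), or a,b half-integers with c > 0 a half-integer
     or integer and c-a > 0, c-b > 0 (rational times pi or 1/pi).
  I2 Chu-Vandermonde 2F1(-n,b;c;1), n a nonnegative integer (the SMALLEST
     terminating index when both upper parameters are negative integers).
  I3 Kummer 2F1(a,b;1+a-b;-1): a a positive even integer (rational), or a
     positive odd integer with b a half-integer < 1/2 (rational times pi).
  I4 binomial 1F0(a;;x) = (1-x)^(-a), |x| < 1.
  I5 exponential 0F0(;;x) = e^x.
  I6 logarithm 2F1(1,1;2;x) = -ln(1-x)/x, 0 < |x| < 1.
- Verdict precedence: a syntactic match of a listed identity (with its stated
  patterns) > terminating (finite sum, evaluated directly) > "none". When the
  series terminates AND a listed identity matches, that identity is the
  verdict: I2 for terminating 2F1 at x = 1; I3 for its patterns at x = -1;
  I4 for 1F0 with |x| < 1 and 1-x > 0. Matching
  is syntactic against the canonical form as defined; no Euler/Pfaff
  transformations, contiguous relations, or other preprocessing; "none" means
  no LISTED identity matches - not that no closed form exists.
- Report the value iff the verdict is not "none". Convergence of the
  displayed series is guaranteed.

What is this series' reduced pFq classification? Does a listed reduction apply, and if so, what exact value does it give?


Classification (C = \frac{9}{4}): 1F0 with upper {-\frac{5}{12}}, lower {-}, argument x = -\frac{1}{8}. Verdict at x = -\frac{1}{8}: the I4 binomial reduction matches (the 1F0 binomial series: exponent 5/12, x = -\frac{1}{8}). Exact value: \frac{9}{4} \cdot \left(\frac{9}{8}\right)^{\frac{5}{12}}.

Key step: t_0 = \frac{9}{4} here, and the factorial ratio (prefactor 9/4) (k+a-1)!/(a-1)! is a rising factorial (a)_k.
Adjacent-term ratio: r(k) = -\frac{1}{8} * (k-\frac{5}{12}) / [(k+1)] - rational; roots negated = parameters, x = -\frac{1}{8}, C = \frac{9}{4}.


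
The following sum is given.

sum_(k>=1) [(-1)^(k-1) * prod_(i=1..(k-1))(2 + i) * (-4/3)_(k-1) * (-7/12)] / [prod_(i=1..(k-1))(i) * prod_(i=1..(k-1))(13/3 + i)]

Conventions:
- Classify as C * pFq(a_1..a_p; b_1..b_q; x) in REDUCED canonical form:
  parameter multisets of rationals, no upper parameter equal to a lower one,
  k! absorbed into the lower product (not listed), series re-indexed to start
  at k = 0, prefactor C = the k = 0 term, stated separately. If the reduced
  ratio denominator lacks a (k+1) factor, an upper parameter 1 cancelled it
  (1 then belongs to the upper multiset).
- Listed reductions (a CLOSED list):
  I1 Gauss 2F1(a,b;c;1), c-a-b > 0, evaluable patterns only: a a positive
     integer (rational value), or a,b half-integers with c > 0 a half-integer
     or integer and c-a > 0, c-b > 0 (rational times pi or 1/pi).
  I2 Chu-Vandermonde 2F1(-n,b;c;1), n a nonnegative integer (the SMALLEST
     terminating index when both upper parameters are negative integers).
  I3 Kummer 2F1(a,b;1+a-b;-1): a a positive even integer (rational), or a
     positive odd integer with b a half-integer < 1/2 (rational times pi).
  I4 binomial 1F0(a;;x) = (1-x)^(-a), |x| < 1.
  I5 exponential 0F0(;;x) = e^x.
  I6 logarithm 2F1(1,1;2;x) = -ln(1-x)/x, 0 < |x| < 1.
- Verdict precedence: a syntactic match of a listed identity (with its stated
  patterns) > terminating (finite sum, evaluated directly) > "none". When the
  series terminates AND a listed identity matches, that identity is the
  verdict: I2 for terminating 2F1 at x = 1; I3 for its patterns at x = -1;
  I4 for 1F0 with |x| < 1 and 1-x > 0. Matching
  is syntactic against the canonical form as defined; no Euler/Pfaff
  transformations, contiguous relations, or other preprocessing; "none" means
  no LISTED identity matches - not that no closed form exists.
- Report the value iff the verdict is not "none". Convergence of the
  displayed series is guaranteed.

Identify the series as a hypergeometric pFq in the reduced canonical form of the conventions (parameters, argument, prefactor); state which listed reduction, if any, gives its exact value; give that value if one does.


Reduced: x = -1, 2F1, upper = {-4/3, 3}, lower = {16/3}, C = -7/12. Verdict: no listed reduction: x = -1 and upper {-4/3, 3} fail every I1-I6 pattern.

Structural cue: t_0 = -7/12 here, and the running product (C = -7/12) telescopes to a rising factorial.
Term ratio: r(k) = (-1) * (k-4/3) (k+3) / [(k+16/3) (k+1)] - rational; roots negated = parameters, x = (-1), C = -7/12.


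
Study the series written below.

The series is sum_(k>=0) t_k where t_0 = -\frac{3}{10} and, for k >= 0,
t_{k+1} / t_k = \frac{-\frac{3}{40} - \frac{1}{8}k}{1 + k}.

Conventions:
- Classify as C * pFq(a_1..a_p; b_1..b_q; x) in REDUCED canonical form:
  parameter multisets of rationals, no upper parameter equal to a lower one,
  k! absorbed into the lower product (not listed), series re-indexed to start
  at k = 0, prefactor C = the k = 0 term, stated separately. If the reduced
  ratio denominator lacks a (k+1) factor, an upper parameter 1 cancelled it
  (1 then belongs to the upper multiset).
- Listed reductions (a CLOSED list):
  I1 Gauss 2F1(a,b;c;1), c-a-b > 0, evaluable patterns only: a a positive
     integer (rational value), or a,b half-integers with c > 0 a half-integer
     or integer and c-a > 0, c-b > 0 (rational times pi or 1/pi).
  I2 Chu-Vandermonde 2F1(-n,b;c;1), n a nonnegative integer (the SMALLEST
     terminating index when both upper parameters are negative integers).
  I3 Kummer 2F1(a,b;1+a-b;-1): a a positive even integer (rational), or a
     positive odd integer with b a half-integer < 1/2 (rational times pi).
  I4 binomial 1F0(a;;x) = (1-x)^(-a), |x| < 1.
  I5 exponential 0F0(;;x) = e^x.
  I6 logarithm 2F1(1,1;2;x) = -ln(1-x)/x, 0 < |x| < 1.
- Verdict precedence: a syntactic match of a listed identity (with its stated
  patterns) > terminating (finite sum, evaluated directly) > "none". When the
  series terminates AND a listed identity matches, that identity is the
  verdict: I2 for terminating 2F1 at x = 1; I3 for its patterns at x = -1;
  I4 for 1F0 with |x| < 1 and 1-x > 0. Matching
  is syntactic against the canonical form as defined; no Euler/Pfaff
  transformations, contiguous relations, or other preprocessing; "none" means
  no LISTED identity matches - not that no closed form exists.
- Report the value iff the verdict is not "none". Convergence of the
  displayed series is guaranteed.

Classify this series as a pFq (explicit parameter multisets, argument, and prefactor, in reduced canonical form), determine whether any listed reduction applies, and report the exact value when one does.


With C = -\frac{3}{10}: the canonical form is 1F0(\frac{3}{5}; -; -\frac{1}{8}). Verdict: binomial (I4) applies (the 1F0 binomial series: exponent -3/5, x = -\frac{1}{8}). Hence: \left(-\frac{3}{10}\right) \cdot \left(\frac{9}{8}\right)^{-\frac{3}{5}}.

First insight: x = -\frac{1}{8} and roots of the ratio polynomials (prefactor -3/10) are the negated parameters.
Adjacent-term ratio: r(k) = -\frac{1}{8} * (k+\frac{3}{5}) / [(k+1)] - rational in k. x = -\frac{1}{8}; t_0 = -\frac{3}{10}; negate the roots.


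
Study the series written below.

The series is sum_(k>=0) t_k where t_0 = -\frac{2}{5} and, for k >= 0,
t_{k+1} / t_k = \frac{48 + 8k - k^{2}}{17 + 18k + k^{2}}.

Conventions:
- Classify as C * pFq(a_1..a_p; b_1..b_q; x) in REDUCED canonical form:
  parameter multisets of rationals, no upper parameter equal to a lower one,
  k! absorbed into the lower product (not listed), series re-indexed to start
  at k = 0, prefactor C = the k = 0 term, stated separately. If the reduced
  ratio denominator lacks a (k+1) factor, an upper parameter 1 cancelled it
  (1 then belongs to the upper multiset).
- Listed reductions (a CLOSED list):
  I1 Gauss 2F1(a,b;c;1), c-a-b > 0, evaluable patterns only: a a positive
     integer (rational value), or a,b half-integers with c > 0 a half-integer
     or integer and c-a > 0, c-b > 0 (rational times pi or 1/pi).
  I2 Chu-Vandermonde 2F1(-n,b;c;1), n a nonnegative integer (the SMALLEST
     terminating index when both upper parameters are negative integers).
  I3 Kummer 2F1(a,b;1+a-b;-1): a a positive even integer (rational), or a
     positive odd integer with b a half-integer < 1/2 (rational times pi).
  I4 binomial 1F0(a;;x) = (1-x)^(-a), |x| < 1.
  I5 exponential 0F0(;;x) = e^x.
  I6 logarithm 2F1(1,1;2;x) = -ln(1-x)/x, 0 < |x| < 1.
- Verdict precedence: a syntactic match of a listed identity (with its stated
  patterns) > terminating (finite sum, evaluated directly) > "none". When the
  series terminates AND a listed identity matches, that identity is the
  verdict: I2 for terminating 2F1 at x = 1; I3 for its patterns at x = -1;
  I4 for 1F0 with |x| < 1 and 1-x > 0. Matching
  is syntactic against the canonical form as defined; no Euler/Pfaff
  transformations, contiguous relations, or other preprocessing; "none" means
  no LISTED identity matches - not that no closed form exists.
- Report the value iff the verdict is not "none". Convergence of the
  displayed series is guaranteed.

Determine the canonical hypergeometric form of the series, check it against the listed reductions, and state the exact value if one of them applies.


At argument -1: a 2F1 with upper {-12, 4}, lower {17}, scaled by C = -\frac{2}{5}. Verdict (x = -1): Kummer's theorem (I3) applies (x = -1; c = 17 equals 1+a-b for upper {-12, 4}: listed pattern). Sum: -8.

Key step: t_0 being -\frac{2}{5}, factor the ratio over Q (prefactor -2/5): negated roots = parameters.
Adjacent-term ratio: r(k) = -1 * (k-12) (k+4) / [(k+17) (k+1)] - rational; roots negated = parameters, x = -1, C = -\frac{2}{5}.


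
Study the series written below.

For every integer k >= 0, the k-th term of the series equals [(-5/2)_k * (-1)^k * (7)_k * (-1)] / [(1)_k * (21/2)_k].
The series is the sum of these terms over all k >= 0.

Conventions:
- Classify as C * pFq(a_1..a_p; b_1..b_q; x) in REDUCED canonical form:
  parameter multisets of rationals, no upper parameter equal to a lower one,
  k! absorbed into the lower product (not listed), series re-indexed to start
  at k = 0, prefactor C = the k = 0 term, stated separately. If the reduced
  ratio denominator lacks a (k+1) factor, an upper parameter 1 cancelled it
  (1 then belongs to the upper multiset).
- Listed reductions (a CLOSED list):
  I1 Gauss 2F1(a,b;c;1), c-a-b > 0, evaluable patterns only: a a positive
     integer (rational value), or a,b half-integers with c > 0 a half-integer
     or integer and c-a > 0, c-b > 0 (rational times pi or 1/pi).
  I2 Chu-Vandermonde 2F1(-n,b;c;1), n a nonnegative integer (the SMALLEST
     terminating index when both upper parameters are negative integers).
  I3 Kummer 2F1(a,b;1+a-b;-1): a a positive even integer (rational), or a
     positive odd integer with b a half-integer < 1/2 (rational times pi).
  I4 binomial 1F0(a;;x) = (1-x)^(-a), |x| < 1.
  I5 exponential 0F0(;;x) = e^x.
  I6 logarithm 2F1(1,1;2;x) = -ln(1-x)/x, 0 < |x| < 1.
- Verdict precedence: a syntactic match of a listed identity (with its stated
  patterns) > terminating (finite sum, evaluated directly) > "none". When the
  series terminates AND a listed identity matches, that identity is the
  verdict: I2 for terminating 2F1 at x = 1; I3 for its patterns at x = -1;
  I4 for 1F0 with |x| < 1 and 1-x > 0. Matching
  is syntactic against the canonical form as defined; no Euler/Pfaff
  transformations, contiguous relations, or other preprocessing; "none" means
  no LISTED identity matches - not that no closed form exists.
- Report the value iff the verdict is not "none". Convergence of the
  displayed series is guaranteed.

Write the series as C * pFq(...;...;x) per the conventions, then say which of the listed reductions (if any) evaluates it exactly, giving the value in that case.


Reduced: x = -1, 2F1, upper = {-5/2, 7}, lower = {21/2}, C = -1. Verdict: Kummer's theorem (I3) applies (x = -1; c = 21/2 equals 1+a-b for upper {-5/2, 7}: listed pattern). Sum: (-4849845/4194304) * pi.

The tell: t_0 = -1 here, and (1)_k (C = -1) is k! itself.
Ratio: r(k) = (-1) * (k-5/2) (k+7) / [(k+21/2) (k+1)] - poly over poly, x = (-1) from leading terms; C = -1 at k = 0.


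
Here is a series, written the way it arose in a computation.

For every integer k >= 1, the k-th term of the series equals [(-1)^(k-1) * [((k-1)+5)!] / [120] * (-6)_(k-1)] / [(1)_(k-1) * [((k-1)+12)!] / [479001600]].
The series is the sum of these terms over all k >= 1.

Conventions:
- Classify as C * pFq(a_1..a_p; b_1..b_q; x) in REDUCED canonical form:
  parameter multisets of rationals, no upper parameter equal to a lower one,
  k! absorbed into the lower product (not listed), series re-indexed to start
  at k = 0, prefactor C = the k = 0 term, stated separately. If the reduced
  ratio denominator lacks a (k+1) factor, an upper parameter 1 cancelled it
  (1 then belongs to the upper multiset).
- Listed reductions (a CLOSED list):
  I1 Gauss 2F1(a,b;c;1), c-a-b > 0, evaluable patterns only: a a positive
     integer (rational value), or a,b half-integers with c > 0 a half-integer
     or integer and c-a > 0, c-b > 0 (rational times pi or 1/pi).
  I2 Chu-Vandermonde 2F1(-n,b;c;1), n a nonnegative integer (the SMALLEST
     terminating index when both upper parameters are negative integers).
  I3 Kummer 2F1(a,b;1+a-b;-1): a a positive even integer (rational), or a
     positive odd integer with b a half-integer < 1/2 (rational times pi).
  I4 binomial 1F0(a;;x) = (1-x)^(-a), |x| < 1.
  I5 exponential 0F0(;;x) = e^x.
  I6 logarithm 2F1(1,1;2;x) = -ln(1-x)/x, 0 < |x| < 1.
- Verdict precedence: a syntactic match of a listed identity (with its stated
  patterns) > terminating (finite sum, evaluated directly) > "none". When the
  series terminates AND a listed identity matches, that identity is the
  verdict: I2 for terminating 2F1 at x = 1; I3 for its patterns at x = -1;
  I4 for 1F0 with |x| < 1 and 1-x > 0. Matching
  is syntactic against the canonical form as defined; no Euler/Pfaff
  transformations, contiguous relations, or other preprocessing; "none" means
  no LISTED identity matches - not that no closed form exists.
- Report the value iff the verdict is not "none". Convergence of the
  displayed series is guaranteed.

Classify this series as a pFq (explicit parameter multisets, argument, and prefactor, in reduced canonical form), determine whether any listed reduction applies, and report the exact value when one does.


Canonical form: C = 1 times 2F1 with upper {-6, 6}, lower {13}, x = -1. Verdict: the Kummer evaluation I3 fires (x = -1; c = 13 equals 1+a-b for upper {-6, 6}: listed pattern). Its exact value is 11.

Structural cue: from the first term 1: the denominator's factorial ratio (C = 1, x = -1) is a lower Pochhammer.
Adjacent-term ratio: r(k) = (-1) * (k-6) (k+6) / [(k+13) (k+1)] - poly over poly, x = (-1) from leading terms; C = 1 at k = 0.


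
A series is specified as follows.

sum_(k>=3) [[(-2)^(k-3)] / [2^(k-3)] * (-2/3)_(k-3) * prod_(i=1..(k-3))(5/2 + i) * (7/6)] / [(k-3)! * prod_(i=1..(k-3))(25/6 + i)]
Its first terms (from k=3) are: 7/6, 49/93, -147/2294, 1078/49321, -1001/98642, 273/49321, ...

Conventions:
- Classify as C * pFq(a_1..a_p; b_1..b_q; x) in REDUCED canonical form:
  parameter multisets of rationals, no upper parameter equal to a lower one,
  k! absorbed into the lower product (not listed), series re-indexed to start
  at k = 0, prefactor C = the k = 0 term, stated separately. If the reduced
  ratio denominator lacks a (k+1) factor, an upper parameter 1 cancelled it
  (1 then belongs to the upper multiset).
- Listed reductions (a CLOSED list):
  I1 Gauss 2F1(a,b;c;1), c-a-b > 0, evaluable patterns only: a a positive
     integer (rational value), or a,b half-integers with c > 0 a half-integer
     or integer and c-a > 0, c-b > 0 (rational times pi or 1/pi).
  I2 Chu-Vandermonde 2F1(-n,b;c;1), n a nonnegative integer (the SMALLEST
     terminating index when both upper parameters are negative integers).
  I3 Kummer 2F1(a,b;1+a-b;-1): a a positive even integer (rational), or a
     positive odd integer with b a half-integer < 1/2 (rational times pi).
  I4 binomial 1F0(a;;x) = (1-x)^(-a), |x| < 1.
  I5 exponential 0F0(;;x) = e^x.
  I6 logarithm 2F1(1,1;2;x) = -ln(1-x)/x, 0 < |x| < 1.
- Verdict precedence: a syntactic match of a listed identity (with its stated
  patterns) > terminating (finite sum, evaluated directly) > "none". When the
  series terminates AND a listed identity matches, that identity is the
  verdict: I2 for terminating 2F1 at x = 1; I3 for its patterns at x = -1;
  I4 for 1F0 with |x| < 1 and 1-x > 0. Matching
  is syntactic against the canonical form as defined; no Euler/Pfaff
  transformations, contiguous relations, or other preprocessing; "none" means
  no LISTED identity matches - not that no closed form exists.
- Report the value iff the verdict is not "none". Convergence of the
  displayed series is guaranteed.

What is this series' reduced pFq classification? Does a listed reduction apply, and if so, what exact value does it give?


Classification (C = 7/6): 2F1 with upper {-2/3, 7/2}, lower {31/6}, argument x = -1. Verdict: none. No listed pattern accepts 2F1(-2/3, 7/2; 31/6; -1).

Structural cue: t_0 being 7/6, the lower running product (prefactor 7/6) is a rising factorial.
Step ratio: r(k) = (-1) * (k-2/3) (k+7/2) / [(k+31/6) (k+1)] - poly over poly, x = (-1) from leading terms; C = 7/6 at k = 0.


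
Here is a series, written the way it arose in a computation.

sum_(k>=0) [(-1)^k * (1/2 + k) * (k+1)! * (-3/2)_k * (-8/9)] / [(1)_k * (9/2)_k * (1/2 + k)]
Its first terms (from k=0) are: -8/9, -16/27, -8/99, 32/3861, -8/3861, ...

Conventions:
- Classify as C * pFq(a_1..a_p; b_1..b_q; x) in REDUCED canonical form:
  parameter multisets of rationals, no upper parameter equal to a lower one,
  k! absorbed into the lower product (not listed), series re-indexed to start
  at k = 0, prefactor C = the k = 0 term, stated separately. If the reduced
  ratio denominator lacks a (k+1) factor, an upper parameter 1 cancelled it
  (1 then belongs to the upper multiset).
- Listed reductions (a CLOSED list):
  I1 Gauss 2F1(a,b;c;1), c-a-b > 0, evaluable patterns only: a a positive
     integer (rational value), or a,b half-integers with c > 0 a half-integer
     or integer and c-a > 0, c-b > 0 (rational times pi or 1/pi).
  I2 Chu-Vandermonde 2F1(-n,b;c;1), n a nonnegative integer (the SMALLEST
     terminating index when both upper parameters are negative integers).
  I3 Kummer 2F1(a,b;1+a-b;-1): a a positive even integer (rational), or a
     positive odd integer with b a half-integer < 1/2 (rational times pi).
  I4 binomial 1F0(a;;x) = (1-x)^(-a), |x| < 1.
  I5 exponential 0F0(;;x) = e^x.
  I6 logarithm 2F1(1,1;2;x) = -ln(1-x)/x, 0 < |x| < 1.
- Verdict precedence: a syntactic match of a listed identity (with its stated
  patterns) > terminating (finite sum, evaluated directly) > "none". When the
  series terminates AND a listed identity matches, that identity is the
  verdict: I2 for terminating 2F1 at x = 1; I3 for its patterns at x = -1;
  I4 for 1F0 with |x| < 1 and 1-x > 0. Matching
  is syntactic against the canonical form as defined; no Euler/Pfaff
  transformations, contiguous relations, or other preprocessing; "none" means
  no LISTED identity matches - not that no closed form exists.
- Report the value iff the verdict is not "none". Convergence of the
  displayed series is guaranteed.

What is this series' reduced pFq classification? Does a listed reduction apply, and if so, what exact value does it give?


First insight: with t_0 = -8/9, the factorial ratio (C = -8/9, x = -1) (k+a-1)!/(a-1)! is a rising factorial (a)_k.
Consecutive-term ratio: r(k) = (-1) * (k-3/2) (k+2) / [(k+9/2) (k+1)] - rational in k, leading ratio (-1); with t_0 = -8/9, classification follows.

The series (x = -1) is 2F1: upper {-3/2, 2}, lower {9/2}, prefactor -8/9. Verdict: this is Kummer (I3) (x = -1; c = 9/2 equals 1+a-b for upper {-3/2, 2}: listed pattern). Exact value: -14/9.


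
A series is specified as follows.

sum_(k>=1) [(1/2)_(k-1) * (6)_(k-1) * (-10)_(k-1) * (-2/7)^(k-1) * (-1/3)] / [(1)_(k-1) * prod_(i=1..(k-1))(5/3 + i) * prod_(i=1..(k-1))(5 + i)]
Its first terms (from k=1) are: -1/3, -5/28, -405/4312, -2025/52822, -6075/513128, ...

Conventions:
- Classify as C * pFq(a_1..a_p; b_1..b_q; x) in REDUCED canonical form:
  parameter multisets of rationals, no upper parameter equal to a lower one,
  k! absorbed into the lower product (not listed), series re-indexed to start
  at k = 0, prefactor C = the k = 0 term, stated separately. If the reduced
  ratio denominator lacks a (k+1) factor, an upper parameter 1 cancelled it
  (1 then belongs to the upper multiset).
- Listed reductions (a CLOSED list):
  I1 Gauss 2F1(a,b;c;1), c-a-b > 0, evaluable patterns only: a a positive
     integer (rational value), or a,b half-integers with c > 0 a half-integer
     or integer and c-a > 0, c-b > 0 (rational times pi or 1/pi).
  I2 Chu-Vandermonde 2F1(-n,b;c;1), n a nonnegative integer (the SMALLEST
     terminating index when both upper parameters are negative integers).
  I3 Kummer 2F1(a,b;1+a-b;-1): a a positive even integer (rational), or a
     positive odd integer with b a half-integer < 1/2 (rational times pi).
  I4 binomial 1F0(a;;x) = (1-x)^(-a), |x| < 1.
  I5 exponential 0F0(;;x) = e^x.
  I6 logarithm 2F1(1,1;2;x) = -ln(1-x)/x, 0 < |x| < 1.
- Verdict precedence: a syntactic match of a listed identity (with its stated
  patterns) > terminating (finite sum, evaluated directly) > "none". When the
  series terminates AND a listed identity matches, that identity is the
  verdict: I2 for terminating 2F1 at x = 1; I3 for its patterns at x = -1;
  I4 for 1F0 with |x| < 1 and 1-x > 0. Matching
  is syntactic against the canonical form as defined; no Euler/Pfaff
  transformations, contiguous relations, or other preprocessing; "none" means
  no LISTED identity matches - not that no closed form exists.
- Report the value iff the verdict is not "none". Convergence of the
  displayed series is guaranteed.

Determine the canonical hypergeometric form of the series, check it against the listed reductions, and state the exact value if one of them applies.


Canonical form: C = -1/3 times 2F1 with upper {-10, 1/2}, lower {8/3}, x = -2/7. Verdict: terminating. (-10)_k vanishes past k = 10, leaving a 11-term sum, computed directly. Hence: -1997989865874404683/3030589284282126336.

The tell: from the first term -1/3: the parameter 6 appears in both the upper and lower lists and cancels.
Adjacent-term ratio: r(k) = (-2/7) * (k-10) (k+1/2) / [(k+8/3) (k+1)] - rational in k. x = (-2/7); t_0 = -1/3; negate the roots.


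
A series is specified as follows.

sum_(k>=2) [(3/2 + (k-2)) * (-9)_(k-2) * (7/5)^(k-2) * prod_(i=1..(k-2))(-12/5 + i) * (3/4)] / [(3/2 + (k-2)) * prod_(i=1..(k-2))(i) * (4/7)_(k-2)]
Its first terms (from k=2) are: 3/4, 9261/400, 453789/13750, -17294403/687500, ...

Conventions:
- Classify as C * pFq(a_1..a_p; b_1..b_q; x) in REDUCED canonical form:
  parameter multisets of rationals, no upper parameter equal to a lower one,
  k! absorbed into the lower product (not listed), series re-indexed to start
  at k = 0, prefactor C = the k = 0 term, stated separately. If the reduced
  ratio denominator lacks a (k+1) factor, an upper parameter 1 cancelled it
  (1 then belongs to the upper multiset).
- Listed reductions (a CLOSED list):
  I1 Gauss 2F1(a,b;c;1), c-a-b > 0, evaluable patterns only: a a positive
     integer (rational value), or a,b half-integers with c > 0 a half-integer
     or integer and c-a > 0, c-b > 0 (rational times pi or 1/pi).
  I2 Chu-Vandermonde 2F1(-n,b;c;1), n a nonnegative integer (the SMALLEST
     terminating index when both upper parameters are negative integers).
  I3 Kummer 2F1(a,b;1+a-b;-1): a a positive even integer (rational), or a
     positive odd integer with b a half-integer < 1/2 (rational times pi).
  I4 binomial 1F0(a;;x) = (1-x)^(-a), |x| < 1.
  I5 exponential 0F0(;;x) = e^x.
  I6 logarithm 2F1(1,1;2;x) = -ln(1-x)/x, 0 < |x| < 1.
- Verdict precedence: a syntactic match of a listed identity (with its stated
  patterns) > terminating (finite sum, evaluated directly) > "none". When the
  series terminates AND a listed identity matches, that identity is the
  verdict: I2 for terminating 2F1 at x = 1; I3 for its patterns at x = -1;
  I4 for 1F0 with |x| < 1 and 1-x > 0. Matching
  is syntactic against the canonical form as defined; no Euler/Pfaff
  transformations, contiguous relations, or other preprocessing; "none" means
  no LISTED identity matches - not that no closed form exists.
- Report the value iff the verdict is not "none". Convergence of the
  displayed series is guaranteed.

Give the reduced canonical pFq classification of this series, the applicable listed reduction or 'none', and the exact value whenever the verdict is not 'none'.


Reduced: x = 7/5, 2F1, upper = {-9, -7/5}, lower = {4/7}, C = 3/4. Verdict: terminating - upper -9 stops the sum at k = 9; the 10 terms are added exactly. Value: 787300785199023359217/17791748046875000000.

Key step: t_0 = 3/4 here, and the product of the first k integers (C = 3/4) is k!.
Adjacent-term ratio: r(k) = (7/5) * (k-9) (k-7/5) / [(k+4/7) (k+1)] - poly over poly, x = (7/5) from leading terms; C = 3/4 at k = 0.


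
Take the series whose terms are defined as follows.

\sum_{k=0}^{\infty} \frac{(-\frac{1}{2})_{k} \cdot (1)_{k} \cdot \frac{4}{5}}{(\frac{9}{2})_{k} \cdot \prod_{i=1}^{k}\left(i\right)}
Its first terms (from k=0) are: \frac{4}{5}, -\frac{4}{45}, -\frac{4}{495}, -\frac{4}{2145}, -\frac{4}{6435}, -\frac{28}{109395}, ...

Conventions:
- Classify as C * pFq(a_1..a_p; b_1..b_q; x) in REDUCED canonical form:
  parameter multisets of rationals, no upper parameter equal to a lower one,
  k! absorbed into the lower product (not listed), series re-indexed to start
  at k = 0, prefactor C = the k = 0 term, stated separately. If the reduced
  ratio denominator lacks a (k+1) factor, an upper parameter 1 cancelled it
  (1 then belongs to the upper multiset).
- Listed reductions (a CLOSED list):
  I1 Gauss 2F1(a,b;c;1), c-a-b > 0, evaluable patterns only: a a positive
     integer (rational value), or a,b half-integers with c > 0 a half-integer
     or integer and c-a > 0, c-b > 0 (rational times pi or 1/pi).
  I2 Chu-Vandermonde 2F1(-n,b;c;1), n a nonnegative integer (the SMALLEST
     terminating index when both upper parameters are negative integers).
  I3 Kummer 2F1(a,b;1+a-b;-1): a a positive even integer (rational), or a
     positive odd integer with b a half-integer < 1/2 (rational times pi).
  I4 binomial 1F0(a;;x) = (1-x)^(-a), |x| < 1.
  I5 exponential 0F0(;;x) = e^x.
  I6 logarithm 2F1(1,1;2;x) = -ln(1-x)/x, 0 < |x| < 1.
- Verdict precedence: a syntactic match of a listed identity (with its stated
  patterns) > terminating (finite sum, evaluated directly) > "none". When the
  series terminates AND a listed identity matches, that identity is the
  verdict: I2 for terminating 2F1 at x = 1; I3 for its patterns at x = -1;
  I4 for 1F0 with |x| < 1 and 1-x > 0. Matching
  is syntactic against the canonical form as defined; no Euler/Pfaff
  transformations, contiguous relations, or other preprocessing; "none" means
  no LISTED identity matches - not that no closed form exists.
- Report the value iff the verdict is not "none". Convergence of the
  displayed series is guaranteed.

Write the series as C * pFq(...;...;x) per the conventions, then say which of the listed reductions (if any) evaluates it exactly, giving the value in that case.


This is \frac{4}{5} * 2F1(-\frac{1}{2}, 1; \frac{9}{2}; 1) in reduced canonical form. Verdict at x = 1: Gauss (I1, integer-parameter pattern) matches (x = 1: the Gamma ratio telescopes since c-a-b = 4 > 0 and a = 1 in Z>0). Value: \frac{7}{10}.

Key observation: x = 1 and the product of the first k integers (prefactor 4/5) is k!.
Adjacent-term ratio: r(k) = 1 * (k-\frac{1}{2}) (k+1) / [(k+\frac{9}{2}) (k+1)] - rational; roots negated = parameters, x = 1, C = \frac{4}{5}.
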